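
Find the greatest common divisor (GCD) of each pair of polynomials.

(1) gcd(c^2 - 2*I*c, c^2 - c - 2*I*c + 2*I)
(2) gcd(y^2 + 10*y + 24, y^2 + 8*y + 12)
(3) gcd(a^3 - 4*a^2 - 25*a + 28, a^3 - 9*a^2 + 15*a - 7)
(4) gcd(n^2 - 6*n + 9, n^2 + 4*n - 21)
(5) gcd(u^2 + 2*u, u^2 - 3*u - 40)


(1) = gcd(c*(c - 2*I), (c - 1)*(c - 2*I)) = c - 2*I
(2) = gcd((y + 4)*(y + 6), (y + 2)*(y + 6)) = y + 6
(3) = gcd((a - 7)*(a - 1)*(a + 4), (a - 7)*(a - 1)^2) = a^2 - 8*a + 7
(4) = n - 3
(5) = 1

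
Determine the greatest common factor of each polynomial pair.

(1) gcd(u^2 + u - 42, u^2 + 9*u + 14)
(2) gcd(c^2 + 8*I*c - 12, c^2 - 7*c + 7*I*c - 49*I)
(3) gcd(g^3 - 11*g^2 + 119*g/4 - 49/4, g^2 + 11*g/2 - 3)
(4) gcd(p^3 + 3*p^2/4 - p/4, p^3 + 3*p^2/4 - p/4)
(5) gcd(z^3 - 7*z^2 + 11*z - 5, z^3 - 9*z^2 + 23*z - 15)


(1) = gcd((u - 6)*(u + 7), (u + 2)*(u + 7)) = u + 7
(2) = 1
(3) = g - 1/2
(4) = p^3 + 3*p^2/4 - p/4
(5) = z^2 - 6*z + 5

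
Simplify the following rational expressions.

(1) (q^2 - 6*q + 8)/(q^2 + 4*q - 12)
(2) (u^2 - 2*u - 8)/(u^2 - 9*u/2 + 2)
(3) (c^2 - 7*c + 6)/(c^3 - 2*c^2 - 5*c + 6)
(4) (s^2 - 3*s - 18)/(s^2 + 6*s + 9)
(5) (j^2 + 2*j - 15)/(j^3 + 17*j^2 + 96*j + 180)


(1) = (q - 4)/(q + 6)
(2) = (2*u + 4)/(2*u - 1)
(3) = (c - 6)/(c^2 - c - 6)
(4) = (s - 6)/(s + 3)
(5) = (j - 3)/(j^2 + 12*j + 36)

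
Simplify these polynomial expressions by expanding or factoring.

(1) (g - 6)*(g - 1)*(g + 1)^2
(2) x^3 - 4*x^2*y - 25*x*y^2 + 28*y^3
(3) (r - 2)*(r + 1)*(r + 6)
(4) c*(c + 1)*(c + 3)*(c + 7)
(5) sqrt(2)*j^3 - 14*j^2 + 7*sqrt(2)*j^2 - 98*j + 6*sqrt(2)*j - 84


(1) = g^4 - 5*g^3 - 7*g^2 + 5*g + 6
(2) = (x - 7*y)*(x - y)*(x + 4*y)
(3) = r^3 + 5*r^2 - 8*r - 12
(4) = c^4 + 11*c^3 + 31*c^2 + 21*c
(5) = (j + 6)*(j - 7*sqrt(2))*(sqrt(2)*j + sqrt(2))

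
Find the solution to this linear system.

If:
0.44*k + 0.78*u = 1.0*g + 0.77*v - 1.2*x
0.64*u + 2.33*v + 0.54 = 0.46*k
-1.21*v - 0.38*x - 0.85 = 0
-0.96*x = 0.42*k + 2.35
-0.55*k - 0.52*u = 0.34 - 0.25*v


Then:
g = -3.84
k = 0.38
u = -1.00
v = 0.12
x = -2.62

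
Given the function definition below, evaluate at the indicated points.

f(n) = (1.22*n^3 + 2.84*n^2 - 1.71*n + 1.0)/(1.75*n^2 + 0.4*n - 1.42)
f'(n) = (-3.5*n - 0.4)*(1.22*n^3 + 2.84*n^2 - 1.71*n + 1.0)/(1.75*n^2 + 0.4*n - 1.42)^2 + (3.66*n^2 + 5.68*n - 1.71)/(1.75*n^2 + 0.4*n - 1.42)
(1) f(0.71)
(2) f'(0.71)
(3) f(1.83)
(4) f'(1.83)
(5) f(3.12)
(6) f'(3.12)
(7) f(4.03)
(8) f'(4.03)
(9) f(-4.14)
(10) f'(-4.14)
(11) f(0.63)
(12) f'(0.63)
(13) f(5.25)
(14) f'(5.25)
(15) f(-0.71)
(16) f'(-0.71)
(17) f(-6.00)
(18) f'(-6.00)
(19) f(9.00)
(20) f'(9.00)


(1) = -6.52
(2) = -90.49
(3) = 2.87
(4) = 0.27
(5) = 3.58
(6) = 0.66
(7) = 4.20
(8) = 0.69
(9) = -1.11
(10) = 0.81
(11) = -2.86
(12) = -22.76
(13) = 5.05
(14) = 0.70
(15) = -3.90
(16) = 14.65
(17) = -2.53
(18) = 0.74
(19) = 7.68
(20) = 0.70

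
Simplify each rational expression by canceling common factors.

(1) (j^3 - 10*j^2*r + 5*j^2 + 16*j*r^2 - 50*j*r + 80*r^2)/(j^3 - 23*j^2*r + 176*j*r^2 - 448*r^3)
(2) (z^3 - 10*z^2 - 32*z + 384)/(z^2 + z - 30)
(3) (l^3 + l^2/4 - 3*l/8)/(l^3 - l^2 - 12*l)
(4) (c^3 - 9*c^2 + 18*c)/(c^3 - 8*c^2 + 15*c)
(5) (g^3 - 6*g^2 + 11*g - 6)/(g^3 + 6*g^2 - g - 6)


(1) = (j^2 - 2*j*r + 5*j - 10*r)/(j^2 - 15*j*r + 56*r^2)
(2) = (z^2 - 16*z + 64)/(z - 5)
(3) = (8*l^2 + 2*l - 3)/(8*l^2 - 8*l - 96)
(4) = (c - 6)/(c - 5)
(5) = (g^2 - 5*g + 6)/(g^2 + 7*g + 6)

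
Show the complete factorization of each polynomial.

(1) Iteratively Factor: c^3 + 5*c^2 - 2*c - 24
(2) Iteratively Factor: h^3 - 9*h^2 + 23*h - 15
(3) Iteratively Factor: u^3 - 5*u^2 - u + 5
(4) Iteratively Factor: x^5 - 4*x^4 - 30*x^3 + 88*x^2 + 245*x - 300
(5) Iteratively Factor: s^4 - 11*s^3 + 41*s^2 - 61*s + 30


(1) = (c - 2)*(c^2 + 7*c + 12) = (c - 2)*(c + 4)*(c + 3)
(2) = (h - 1)*(h^2 - 8*h + 15) = (h - 3)*(h - 1)*(h - 5)
(3) = (u + 1)*(u^2 - 6*u + 5) = (u - 1)*(u + 1)*(u - 5)
(4) = (x + 4)*(x^4 - 8*x^3 + 2*x^2 + 80*x - 75) = (x - 5)*(x + 4)*(x^3 - 3*x^2 - 13*x + 15) = (x - 5)*(x - 1)*(x + 4)*(x^2 - 2*x - 15) = (x - 5)^2*(x - 1)*(x + 4)*(x + 3)
(5) = (s - 1)*(s^3 - 10*s^2 + 31*s - 30) = (s - 5)*(s - 1)*(s^2 - 5*s + 6) = (s - 5)*(s - 2)*(s - 1)*(s - 3)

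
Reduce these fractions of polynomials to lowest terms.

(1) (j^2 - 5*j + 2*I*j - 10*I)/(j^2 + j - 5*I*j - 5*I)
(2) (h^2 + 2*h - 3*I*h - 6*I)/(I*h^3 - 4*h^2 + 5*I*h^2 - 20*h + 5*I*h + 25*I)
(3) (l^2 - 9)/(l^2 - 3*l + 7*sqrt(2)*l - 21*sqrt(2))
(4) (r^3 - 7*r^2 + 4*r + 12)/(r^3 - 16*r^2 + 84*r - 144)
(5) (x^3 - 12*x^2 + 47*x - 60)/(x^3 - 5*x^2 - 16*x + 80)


(1) = (j^2 + j*(-5 + 2*I) - 10*I)/(j^2 + j*(1 - 5*I) - 5*I)
(2) = (-I*h^2 + h*(-3 - 2*I) - 6)/(h^3 + h^2*(5 + 4*I) + h*(5 + 20*I) + 25)
(3) = (l + 3)/(l + 7*sqrt(2))
(4) = (r^2 - r - 2)/(r^2 - 10*r + 24)
(5) = (x - 3)/(x + 4)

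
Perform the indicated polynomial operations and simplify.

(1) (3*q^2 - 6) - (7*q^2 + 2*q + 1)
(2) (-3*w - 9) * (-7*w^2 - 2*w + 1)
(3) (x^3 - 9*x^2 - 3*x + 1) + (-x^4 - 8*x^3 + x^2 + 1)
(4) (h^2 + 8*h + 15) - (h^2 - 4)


(1) = -4*q^2 - 2*q - 7
(2) = 21*w^3 + 69*w^2 + 15*w - 9
(3) = -x^4 - 7*x^3 - 8*x^2 - 3*x + 2
(4) = 8*h + 19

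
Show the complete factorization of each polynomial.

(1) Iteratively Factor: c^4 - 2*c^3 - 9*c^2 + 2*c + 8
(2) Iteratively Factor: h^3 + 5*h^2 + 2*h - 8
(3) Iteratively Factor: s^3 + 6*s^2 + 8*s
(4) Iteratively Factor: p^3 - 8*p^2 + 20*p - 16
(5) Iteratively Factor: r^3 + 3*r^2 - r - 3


(1) = (c + 1)*(c^3 - 3*c^2 - 6*c + 8) = (c - 4)*(c + 1)*(c^2 + c - 2) = (c - 4)*(c - 1)*(c + 1)*(c + 2)
(2) = (h + 2)*(h^2 + 3*h - 4) = (h - 1)*(h + 2)*(h + 4)
(3) = (s)*(s^2 + 6*s + 8) = s*(s + 4)*(s + 2)
(4) = (p - 2)*(p^2 - 6*p + 8) = (p - 2)^2*(p - 4)
(5) = (r + 1)*(r^2 + 2*r - 3) = (r + 1)*(r + 3)*(r - 1)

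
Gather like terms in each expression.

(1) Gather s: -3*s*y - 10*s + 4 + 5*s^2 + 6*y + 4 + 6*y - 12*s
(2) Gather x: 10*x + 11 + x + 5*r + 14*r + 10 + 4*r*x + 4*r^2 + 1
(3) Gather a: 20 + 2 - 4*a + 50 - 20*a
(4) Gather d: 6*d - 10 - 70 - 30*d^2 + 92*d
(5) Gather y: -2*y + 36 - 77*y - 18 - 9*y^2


(1) = 5*s^2 + s*(-3*y - 22) + 12*y + 8
(2) = 4*r^2 + 19*r + x*(4*r + 11) + 22
(3) = 72 - 24*a
(4) = -30*d^2 + 98*d - 80
(5) = -9*y^2 - 79*y + 18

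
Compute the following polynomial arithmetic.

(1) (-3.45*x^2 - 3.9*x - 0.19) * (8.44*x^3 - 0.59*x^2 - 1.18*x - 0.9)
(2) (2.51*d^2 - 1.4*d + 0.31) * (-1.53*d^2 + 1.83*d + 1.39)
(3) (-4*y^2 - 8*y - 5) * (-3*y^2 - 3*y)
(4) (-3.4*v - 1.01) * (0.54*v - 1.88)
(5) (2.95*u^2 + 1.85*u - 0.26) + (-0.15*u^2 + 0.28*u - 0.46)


(1) = -29.118*x^5 - 30.8805*x^4 + 4.7684*x^3 + 7.8191*x^2 + 3.7342*x + 0.171
(2) = -3.8403*d^4 + 6.7353*d^3 + 0.4526*d^2 - 1.3787*d + 0.4309
(3) = 12*y^4 + 36*y^3 + 39*y^2 + 15*y
(4) = -1.836*v^2 + 5.8466*v + 1.8988
(5) = 2.8*u^2 + 2.13*u - 0.72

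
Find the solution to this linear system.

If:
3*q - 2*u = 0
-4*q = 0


Then:
q = 0
u = 0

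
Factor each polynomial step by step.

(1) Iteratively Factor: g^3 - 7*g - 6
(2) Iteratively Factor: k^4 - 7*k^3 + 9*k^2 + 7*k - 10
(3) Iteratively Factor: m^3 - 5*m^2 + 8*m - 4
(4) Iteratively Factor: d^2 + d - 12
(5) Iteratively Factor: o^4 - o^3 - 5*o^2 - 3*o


(1) = (g + 2)*(g^2 - 2*g - 3) = (g + 1)*(g + 2)*(g - 3)
(2) = (k - 5)*(k^3 - 2*k^2 - k + 2) = (k - 5)*(k - 1)*(k^2 - k - 2) = (k - 5)*(k - 2)*(k - 1)*(k + 1)
(3) = (m - 2)*(m^2 - 3*m + 2) = (m - 2)*(m - 1)*(m - 2)
(4) = (d + 4)*(d - 3)
(5) = (o + 1)*(o^3 - 2*o^2 - 3*o) = (o - 3)*(o + 1)*(o^2 + o) = (o - 3)*(o + 1)^2*(o)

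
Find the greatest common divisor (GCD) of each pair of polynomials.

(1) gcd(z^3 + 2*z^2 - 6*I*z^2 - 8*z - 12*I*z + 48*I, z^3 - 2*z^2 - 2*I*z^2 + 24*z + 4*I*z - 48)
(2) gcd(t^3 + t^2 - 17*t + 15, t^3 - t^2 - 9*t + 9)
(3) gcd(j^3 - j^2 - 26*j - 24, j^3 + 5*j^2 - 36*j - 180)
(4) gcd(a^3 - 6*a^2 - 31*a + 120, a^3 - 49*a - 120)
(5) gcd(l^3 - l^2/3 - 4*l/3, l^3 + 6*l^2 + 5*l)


(1) = z^2 + z*(-2 - 6*I) + 12*I
(2) = t^2 - 4*t + 3
(3) = gcd((j - 6)*(j + 1)*(j + 4), (j - 6)*(j + 5)*(j + 6)) = j - 6
(4) = a^2 - 3*a - 40
(5) = gcd(l*(l - 4/3)*(l + 1), l*(l + 1)*(l + 5)) = l^2 + l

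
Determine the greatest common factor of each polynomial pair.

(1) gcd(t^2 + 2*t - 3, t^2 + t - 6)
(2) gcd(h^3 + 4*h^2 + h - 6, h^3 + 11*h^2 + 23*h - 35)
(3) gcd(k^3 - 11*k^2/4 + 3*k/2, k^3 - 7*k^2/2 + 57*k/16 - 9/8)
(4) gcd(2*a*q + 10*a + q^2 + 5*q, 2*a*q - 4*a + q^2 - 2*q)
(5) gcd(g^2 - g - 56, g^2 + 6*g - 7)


(1) = gcd((t - 1)*(t + 3), (t - 2)*(t + 3)) = t + 3
(2) = gcd((h - 1)*(h + 2)*(h + 3), (h - 1)*(h + 5)*(h + 7)) = h - 1
(3) = gcd(k*(k - 2)*(k - 3/4), (k - 2)*(k - 3/4)^2) = k^2 - 11*k/4 + 3/2
(4) = gcd((2*a + q)*(q + 5), (2*a + q)*(q - 2)) = 2*a + q
(5) = g + 7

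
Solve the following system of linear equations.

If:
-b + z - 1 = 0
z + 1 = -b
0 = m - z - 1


Then:
b = -1
m = 1
z = 0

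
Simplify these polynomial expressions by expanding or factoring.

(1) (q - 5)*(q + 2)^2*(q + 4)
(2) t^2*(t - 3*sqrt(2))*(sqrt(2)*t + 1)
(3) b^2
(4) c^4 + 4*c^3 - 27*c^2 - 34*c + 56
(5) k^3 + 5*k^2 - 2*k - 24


(1) = q^4 + 3*q^3 - 20*q^2 - 84*q - 80
(2) = sqrt(2)*t^4 - 5*t^3 - 3*sqrt(2)*t^2
(3) = b^2
(4) = (c - 4)*(c - 1)*(c + 2)*(c + 7)
(5) = (k - 2)*(k + 3)*(k + 4)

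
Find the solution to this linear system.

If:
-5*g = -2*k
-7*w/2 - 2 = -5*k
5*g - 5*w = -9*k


Then:
g = -8/27
k = -20/27
w = -44/27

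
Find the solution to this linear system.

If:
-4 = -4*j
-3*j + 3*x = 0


Then:
j = 1
x = 1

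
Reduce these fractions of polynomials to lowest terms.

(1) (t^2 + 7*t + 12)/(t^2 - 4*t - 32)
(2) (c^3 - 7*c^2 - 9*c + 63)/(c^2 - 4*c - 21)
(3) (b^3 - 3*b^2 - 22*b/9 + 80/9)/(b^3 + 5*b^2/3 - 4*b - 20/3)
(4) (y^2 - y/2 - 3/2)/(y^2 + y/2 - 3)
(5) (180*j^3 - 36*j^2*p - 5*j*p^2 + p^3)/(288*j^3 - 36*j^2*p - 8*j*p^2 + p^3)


(1) = (t + 3)/(t - 8)
(2) = c - 3
(3) = (3*b - 8)/(3*b + 6)
(4) = (y + 1)/(y + 2)
(5) = (-5*j + p)/(-8*j + p)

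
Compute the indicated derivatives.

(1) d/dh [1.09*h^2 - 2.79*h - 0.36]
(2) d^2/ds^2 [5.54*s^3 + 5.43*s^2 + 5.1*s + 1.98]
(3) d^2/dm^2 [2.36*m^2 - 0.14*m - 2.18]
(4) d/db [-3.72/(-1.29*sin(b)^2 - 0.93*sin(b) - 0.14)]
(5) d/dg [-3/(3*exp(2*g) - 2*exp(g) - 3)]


(1) = 2.18*h - 2.79
(2) = 33.24*s + 10.86
(3) = 4.72000000000000
(4) = -(9.5976*sin(b) + 3.4596)*cos(b)/(1.29*sin(b)^2 + 0.93*sin(b) + 0.14)^2
(5) = (18*exp(g) - 6)*exp(g)/(-3*exp(2*g) + 2*exp(g) + 3)^2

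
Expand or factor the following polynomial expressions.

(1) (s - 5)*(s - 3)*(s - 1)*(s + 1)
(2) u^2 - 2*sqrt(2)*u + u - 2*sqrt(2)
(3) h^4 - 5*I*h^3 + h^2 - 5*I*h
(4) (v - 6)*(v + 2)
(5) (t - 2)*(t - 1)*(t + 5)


(1) = s^4 - 8*s^3 + 14*s^2 + 8*s - 15
(2) = (u + 1)*(u - 2*sqrt(2))
(3) = h*(h - 5*I)*(-I*h + 1)*(I*h + 1)
(4) = v^2 - 4*v - 12
(5) = t^3 + 2*t^2 - 13*t + 10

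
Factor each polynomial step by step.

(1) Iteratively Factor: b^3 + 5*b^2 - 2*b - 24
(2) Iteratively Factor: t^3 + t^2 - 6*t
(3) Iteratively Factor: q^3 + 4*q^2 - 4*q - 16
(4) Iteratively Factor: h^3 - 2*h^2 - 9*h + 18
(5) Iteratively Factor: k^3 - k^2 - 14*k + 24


(1) = (b + 4)*(b^2 + b - 6) = (b + 3)*(b + 4)*(b - 2)
(2) = (t - 2)*(t^2 + 3*t) = (t - 2)*(t + 3)*(t)
(3) = (q + 2)*(q^2 + 2*q - 8) = (q + 2)*(q + 4)*(q - 2)
(4) = (h - 2)*(h^2 - 9) = (h - 3)*(h - 2)*(h + 3)
(5) = (k - 2)*(k^2 + k - 12) = (k - 3)*(k - 2)*(k + 4)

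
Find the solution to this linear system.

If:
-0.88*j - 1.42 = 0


Then:
j = -1.61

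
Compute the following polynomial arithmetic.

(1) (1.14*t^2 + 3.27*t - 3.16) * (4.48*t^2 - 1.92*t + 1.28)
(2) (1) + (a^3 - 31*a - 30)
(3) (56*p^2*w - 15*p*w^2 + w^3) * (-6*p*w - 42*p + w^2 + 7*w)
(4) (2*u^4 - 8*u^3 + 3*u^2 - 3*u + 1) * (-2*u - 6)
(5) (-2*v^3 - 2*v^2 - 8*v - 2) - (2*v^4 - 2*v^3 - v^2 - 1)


(1) = 5.1072*t^4 + 12.4608*t^3 - 18.976*t^2 + 10.2528*t - 4.0448
(2) = a^3 - 31*a - 29
(3) = -336*p^3*w^2 - 2352*p^3*w + 146*p^2*w^3 + 1022*p^2*w^2 - 21*p*w^4 - 147*p*w^3 + w^5 + 7*w^4
(4) = -4*u^5 + 4*u^4 + 42*u^3 - 12*u^2 + 16*u - 6
(5) = -2*v^4 - v^2 - 8*v - 1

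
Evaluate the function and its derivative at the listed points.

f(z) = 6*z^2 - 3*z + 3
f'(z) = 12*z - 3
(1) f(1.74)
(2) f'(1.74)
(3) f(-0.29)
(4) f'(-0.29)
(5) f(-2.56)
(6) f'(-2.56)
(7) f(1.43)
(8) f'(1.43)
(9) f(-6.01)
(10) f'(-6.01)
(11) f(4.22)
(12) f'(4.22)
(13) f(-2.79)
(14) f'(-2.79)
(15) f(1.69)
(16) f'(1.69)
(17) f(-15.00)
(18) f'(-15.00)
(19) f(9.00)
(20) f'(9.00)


(1) = 15.95
(2) = 17.88
(3) = 4.37
(4) = -6.48
(5) = 50.00
(6) = -33.72
(7) = 10.98
(8) = 14.16
(9) = 237.75
(10) = -75.12
(11) = 97.19
(12) = 47.64
(13) = 58.07
(14) = -36.48
(15) = 15.07
(16) = 17.28
(17) = 1398.00
(18) = -183.00
(19) = 462.00
(20) = 105.00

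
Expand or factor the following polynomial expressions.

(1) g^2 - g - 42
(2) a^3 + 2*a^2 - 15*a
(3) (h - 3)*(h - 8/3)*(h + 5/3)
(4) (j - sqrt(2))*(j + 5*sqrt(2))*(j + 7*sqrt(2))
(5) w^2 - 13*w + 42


(1) = (g - 7)*(g + 6)
(2) = a*(a - 3)*(a + 5)
(3) = h^3 - 4*h^2 - 13*h/9 + 40/3
(4) = j^3 + 11*sqrt(2)*j^2 + 46*j - 70*sqrt(2)
(5) = (w - 7)*(w - 6)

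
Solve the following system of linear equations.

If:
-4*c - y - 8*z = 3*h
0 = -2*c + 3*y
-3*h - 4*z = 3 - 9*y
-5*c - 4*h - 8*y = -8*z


Then:
c = 126/485
h = -54/97
y = 84/485
z = 111/1940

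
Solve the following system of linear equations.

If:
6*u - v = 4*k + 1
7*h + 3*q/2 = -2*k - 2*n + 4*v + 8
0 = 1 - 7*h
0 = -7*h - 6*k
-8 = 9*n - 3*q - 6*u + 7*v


Then:
h = 1/7
k = -1/6
n = 2*v/13 + 7/13
q = 32*v/13 + 488/117
u = v/6 + 1/18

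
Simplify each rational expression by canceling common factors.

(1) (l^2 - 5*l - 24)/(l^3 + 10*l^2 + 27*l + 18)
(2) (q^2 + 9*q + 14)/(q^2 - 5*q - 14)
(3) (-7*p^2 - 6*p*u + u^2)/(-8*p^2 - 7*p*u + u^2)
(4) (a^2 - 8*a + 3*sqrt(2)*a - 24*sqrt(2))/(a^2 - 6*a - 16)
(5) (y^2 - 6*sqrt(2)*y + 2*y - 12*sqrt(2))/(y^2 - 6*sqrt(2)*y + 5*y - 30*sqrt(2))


(1) = (l - 8)/(l^2 + 7*l + 6)
(2) = (q + 7)/(q - 7)
(3) = (7*p - u)/(8*p - u)
(4) = (a + 3*sqrt(2))/(a + 2)
(5) = (y + 2)/(y + 5)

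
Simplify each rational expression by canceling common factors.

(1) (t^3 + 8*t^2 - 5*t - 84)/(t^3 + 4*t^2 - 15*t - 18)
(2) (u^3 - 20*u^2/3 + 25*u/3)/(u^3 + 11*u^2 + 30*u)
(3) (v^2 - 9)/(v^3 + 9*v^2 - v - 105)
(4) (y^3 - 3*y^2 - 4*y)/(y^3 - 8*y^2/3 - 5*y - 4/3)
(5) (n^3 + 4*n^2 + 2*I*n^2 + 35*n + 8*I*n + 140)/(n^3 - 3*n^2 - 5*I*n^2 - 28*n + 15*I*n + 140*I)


(1) = (t^2 + 11*t + 28)/(t^2 + 7*t + 6)
(2) = (3*u^2 - 20*u + 25)/(3*u^2 + 33*u + 90)
(3) = (v + 3)/(v^2 + 12*v + 35)
(4) = 3*y/(3*y + 1)
(5) = (n + 7*I)/(n - 7)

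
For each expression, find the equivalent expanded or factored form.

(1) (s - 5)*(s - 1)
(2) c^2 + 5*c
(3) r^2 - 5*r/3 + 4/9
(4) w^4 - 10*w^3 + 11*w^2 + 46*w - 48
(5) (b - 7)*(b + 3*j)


(1) = s^2 - 6*s + 5
(2) = c*(c + 5)
(3) = (r - 4/3)*(r - 1/3)
(4) = (w - 8)*(w - 3)*(w - 1)*(w + 2)
(5) = b^2 + 3*b*j - 7*b - 21*j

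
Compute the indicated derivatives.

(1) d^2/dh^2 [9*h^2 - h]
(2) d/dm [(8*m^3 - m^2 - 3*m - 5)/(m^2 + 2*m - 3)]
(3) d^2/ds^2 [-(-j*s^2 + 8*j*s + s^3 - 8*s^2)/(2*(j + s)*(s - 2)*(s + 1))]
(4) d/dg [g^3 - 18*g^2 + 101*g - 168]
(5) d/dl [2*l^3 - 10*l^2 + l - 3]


(1) = 18
(2) = (8*m^4 + 32*m^3 - 71*m^2 + 16*m + 19)/(m^4 + 4*m^3 - 2*m^2 - 12*m + 9)
(3) = (s*(j + s)^2*(s - 2)^2*(j*s - 8*j - s^2 + 8*s) + s*(j + s)^2*(s - 2)*(s + 1)*(j*s - 8*j - s^2 + 8*s) + s*(j + s)^2*(s + 1)^2*(j*s - 8*j - s^2 + 8*s) + s*(j + s)*(s - 2)^2*(s + 1)*(j*s - 8*j - s^2 + 8*s) + s*(j + s)*(s - 2)*(s + 1)^2*(j*s - 8*j - s^2 + 8*s) + s*(s - 2)^2*(s + 1)^2*(j*s - 8*j - s^2 + 8*s) + (j + s)^2*(s - 2)^2*(s + 1)^2*(j - 3*s + 8) + (j + s)^2*(s - 2)^2*(s + 1)*(-2*j*s + 8*j + 3*s^2 - 16*s) + (j + s)^2*(s - 2)*(s + 1)^2*(-2*j*s + 8*j + 3*s^2 - 16*s) + (j + s)*(s - 2)^2*(s + 1)^2*(-2*j*s + 8*j + 3*s^2 - 16*s))/((j + s)^3*(s - 2)^3*(s + 1)^3)
(4) = 3*g^2 - 36*g + 101
(5) = 6*l^2 - 20*l + 1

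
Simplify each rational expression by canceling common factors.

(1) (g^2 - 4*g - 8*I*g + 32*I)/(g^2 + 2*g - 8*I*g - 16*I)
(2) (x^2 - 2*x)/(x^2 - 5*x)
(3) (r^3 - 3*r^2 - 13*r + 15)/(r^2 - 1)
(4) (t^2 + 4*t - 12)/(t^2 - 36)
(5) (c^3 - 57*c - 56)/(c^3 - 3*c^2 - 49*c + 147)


(1) = (g - 4)/(g + 2)
(2) = (x - 2)/(x - 5)
(3) = (r^2 - 2*r - 15)/(r + 1)
(4) = (t - 2)/(t - 6)
(5) = (c^2 - 7*c - 8)/(c^2 - 10*c + 21)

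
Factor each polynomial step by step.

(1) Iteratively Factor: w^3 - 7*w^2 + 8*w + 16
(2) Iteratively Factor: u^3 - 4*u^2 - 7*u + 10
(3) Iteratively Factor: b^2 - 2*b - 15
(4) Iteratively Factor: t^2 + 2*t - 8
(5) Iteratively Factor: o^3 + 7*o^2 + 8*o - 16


(1) = (w - 4)*(w^2 - 3*w - 4) = (w - 4)*(w + 1)*(w - 4)
(2) = (u - 1)*(u^2 - 3*u - 10) = (u - 5)*(u - 1)*(u + 2)
(3) = (b - 5)*(b + 3)
(4) = (t - 2)*(t + 4)
(5) = (o + 4)*(o^2 + 3*o - 4) = (o - 1)*(o + 4)*(o + 4)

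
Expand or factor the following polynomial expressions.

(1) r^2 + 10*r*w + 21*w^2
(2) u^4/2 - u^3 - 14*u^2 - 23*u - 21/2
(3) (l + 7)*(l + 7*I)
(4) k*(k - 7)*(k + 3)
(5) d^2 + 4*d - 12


(1) = (r + 3*w)*(r + 7*w)
(2) = (u - 7)*(u + 3)*(sqrt(2)*u/2 + sqrt(2)/2)^2
(3) = l^2 + 7*l + 7*I*l + 49*I
(4) = k^3 - 4*k^2 - 21*k
(5) = (d - 2)*(d + 6)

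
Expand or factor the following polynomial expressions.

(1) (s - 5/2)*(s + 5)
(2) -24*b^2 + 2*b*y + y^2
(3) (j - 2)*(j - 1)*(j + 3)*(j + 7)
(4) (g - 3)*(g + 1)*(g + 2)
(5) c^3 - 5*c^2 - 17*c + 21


(1) = s^2 + 5*s/2 - 25/2
(2) = (-4*b + y)*(6*b + y)
(3) = j^4 + 7*j^3 - 7*j^2 - 43*j + 42
(4) = g^3 - 7*g - 6
(5) = (c - 7)*(c - 1)*(c + 3)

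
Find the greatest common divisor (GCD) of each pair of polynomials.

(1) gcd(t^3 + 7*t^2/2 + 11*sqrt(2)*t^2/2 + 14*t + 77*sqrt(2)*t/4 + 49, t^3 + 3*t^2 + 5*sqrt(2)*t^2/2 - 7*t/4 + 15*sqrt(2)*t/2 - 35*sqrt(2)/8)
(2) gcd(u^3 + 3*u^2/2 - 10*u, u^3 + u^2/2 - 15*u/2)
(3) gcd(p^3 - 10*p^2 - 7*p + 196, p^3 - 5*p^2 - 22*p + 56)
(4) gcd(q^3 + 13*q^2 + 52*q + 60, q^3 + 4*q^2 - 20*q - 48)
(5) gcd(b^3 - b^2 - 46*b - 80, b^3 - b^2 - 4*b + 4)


(1) = t + 7/2
(2) = u^2 - 5*u/2
(3) = p^2 - 3*p - 28
(4) = q^2 + 8*q + 12
(5) = b + 2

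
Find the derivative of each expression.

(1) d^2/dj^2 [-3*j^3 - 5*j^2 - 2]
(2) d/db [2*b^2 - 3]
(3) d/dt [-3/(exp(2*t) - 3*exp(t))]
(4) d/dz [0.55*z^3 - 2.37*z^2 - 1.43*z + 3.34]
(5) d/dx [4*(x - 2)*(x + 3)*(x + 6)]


(1) = -18*j - 10
(2) = 4*b
(3) = 3*(2*exp(t) - 3)*exp(-t)/(exp(t) - 3)^2
(4) = 1.65*z^2 - 4.74*z - 1.43
(5) = 4*x*(3*x + 14)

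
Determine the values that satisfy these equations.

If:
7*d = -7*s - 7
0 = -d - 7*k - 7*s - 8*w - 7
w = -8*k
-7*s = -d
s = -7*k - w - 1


Then:
No Solution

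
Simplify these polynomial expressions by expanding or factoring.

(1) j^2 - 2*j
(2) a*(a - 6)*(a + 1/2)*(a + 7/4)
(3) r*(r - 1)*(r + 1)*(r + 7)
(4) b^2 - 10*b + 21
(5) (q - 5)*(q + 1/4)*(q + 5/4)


(1) = j*(j - 2)
(2) = a^4 - 15*a^3/4 - 101*a^2/8 - 21*a/4
(3) = r^4 + 7*r^3 - r^2 - 7*r
(4) = (b - 7)*(b - 3)
(5) = q^3 - 7*q^2/2 - 115*q/16 - 25/16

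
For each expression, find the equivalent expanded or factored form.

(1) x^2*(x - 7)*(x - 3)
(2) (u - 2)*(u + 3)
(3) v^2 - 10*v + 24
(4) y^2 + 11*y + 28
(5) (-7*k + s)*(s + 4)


(1) = x^4 - 10*x^3 + 21*x^2
(2) = u^2 + u - 6
(3) = (v - 6)*(v - 4)
(4) = (y + 4)*(y + 7)
(5) = -7*k*s - 28*k + s^2 + 4*s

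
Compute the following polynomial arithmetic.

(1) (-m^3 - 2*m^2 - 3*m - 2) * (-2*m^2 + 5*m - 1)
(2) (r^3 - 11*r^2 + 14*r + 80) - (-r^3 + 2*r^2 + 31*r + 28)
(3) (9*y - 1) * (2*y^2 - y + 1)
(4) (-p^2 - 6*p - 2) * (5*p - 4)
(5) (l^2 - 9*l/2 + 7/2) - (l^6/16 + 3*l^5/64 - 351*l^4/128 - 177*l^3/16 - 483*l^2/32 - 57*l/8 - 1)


(1) = 2*m^5 - m^4 - 3*m^3 - 9*m^2 - 7*m + 2
(2) = 2*r^3 - 13*r^2 - 17*r + 52
(3) = 18*y^3 - 11*y^2 + 10*y - 1
(4) = -5*p^3 - 26*p^2 + 14*p + 8
(5) = -l^6/16 - 3*l^5/64 + 351*l^4/128 + 177*l^3/16 + 515*l^2/32 + 21*l/8 + 9/2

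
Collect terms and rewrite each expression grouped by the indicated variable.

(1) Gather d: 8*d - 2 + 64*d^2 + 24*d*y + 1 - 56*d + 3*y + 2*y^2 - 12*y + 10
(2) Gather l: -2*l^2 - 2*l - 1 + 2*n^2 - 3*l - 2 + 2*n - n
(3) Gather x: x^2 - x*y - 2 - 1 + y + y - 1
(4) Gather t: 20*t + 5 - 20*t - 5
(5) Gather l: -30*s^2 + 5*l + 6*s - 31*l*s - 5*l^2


(1) = 64*d^2 + d*(24*y - 48) + 2*y^2 - 9*y + 9
(2) = -2*l^2 - 5*l + 2*n^2 + n - 3
(3) = x^2 - x*y + 2*y - 4
(4) = 0
(5) = -5*l^2 + l*(5 - 31*s) - 30*s^2 + 6*s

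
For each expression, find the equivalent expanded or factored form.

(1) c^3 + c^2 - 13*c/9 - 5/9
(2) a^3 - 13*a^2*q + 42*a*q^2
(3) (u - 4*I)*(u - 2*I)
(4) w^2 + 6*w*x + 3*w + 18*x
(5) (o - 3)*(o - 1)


(1) = (c - 1)*(c + 1/3)*(c + 5/3)
(2) = a*(a - 7*q)*(a - 6*q)
(3) = u^2 - 6*I*u - 8
(4) = (w + 3)*(w + 6*x)
(5) = o^2 - 4*o + 3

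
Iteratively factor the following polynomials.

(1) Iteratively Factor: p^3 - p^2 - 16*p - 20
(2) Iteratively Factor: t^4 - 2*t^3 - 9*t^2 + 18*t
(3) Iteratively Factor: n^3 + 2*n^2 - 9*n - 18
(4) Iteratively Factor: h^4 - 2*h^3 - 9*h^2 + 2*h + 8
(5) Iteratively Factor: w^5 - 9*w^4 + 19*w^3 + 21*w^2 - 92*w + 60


(1) = (p + 2)*(p^2 - 3*p - 10) = (p + 2)^2*(p - 5)
(2) = (t - 3)*(t^3 + t^2 - 6*t) = (t - 3)*(t - 2)*(t^2 + 3*t) = (t - 3)*(t - 2)*(t + 3)*(t)
(3) = (n + 3)*(n^2 - n - 6) = (n - 3)*(n + 3)*(n + 2)
(4) = (h + 2)*(h^3 - 4*h^2 - h + 4) = (h + 1)*(h + 2)*(h^2 - 5*h + 4) = (h - 4)*(h + 1)*(h + 2)*(h - 1)
(5) = (w - 5)*(w^4 - 4*w^3 - w^2 + 16*w - 12) = (w - 5)*(w - 2)*(w^3 - 2*w^2 - 5*w + 6) = (w - 5)*(w - 2)*(w + 2)*(w^2 - 4*w + 3) = (w - 5)*(w - 2)*(w - 1)*(w + 2)*(w - 3)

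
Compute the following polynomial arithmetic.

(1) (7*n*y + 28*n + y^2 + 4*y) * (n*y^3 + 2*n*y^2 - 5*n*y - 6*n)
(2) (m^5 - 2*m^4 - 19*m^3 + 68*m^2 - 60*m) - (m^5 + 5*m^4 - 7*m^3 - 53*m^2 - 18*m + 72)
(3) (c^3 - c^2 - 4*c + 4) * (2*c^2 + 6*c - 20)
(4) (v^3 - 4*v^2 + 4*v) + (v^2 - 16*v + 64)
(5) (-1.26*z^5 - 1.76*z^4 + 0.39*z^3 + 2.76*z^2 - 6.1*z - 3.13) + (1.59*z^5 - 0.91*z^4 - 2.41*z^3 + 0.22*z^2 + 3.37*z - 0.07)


(1) = 7*n^2*y^4 + 42*n^2*y^3 + 21*n^2*y^2 - 182*n^2*y - 168*n^2 + n*y^5 + 6*n*y^4 + 3*n*y^3 - 26*n*y^2 - 24*n*y
(2) = -7*m^4 - 12*m^3 + 121*m^2 - 42*m - 72
(3) = 2*c^5 + 4*c^4 - 34*c^3 + 4*c^2 + 104*c - 80
(4) = v^3 - 3*v^2 - 12*v + 64
(5) = 0.33*z^5 - 2.67*z^4 - 2.02*z^3 + 2.98*z^2 - 2.73*z - 3.2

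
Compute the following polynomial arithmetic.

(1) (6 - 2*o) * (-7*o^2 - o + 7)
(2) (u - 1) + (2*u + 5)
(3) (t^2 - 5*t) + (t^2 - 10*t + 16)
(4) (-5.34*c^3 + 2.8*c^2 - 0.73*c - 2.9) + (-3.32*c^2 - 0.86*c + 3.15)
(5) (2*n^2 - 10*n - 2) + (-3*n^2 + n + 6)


(1) = 14*o^3 - 40*o^2 - 20*o + 42
(2) = 3*u + 4
(3) = 2*t^2 - 15*t + 16
(4) = -5.34*c^3 - 0.52*c^2 - 1.59*c + 0.25
(5) = -n^2 - 9*n + 4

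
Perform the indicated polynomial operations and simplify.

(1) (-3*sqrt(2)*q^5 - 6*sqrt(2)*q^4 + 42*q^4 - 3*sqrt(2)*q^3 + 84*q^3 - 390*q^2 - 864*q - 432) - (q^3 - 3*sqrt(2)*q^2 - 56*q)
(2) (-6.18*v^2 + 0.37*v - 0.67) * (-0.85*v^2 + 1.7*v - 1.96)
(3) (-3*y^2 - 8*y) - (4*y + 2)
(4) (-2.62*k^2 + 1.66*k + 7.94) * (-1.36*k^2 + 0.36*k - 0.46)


(1) = -3*sqrt(2)*q^5 - 6*sqrt(2)*q^4 + 42*q^4 - 3*sqrt(2)*q^3 + 83*q^3 - 390*q^2 + 3*sqrt(2)*q^2 - 808*q - 432
(2) = 5.253*v^4 - 10.8205*v^3 + 13.3113*v^2 - 1.8642*v + 1.3132
(3) = -3*y^2 - 12*y - 2
(4) = 3.5632*k^4 - 3.2008*k^3 - 8.9956*k^2 + 2.0948*k - 3.6524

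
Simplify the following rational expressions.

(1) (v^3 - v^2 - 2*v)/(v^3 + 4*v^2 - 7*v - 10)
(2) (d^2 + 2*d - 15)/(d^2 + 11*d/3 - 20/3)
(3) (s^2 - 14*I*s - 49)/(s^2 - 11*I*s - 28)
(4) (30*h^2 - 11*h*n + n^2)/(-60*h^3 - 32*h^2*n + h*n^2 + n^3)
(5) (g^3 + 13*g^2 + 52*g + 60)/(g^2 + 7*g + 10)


(1) = v/(v + 5)
(2) = (3*d - 9)/(3*d - 4)
(3) = (s - 7*I)/(s - 4*I)
(4) = (-5*h + n)/(10*h^2 + 7*h*n + n^2)
(5) = g + 6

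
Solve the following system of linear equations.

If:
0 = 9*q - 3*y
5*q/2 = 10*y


Then:
q = 0
y = 0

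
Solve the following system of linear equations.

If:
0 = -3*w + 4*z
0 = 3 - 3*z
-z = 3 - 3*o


Then:
o = 4/3
w = 4/3
z = 1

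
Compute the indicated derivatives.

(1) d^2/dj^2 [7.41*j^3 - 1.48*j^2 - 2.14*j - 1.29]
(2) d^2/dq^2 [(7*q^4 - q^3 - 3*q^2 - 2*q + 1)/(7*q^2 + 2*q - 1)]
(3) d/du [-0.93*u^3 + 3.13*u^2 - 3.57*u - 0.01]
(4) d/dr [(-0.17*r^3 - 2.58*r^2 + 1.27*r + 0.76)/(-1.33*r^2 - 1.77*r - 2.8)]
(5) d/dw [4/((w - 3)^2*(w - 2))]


(1) = 44.46*j - 2.96
(2) = 2*(343*q^6 + 294*q^5 - 63*q^4 - 179*q^3 + 132*q^2 - 3*q + 4)/(343*q^6 + 294*q^5 - 63*q^4 - 76*q^3 + 9*q^2 + 6*q - 1)
(3) = -2.79*u^2 + 6.26*u - 3.57
(4) = (0.2261*r^4 + 0.6018*r^3 + 7.6837*r^2 + 16.4696*r - 2.2108)/(1.7689*r^4 + 4.7082*r^3 + 10.5809*r^2 + 9.912*r + 7.84)
(5) = 4*((2 - w)*(w - 3) - 2*(w - 2)^2)/((w - 3)^3*(w - 2)^3)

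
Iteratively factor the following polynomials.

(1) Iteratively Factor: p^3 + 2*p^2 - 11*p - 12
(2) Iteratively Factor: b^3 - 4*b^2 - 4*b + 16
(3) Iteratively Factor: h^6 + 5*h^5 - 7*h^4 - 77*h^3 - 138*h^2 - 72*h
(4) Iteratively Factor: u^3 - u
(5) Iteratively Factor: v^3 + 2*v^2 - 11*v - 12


(1) = (p + 4)*(p^2 - 2*p - 3) = (p - 3)*(p + 4)*(p + 1)
(2) = (b - 2)*(b^2 - 2*b - 8) = (b - 4)*(b - 2)*(b + 2)
(3) = (h + 3)*(h^5 + 2*h^4 - 13*h^3 - 38*h^2 - 24*h) = (h + 1)*(h + 3)*(h^4 + h^3 - 14*h^2 - 24*h) = (h - 4)*(h + 1)*(h + 3)*(h^3 + 5*h^2 + 6*h) = (h - 4)*(h + 1)*(h + 3)^2*(h^2 + 2*h) = h*(h - 4)*(h + 1)*(h + 3)^2*(h + 2)
(4) = (u + 1)*(u^2 - u) = u*(u + 1)*(u - 1)
(5) = (v + 4)*(v^2 - 2*v - 3) = (v + 1)*(v + 4)*(v - 3)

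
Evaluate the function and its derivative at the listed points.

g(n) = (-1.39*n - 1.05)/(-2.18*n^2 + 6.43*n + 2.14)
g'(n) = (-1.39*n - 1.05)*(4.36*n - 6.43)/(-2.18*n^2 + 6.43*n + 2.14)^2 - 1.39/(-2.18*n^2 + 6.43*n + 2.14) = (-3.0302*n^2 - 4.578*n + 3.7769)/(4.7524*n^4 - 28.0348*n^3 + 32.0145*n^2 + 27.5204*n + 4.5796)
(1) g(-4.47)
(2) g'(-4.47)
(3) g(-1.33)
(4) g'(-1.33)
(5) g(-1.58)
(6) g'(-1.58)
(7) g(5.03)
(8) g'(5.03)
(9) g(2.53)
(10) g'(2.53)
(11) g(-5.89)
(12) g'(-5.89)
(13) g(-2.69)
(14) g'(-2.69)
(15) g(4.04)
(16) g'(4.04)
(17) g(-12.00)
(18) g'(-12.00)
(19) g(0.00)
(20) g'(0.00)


(1) = -0.07
(2) = -0.01
(3) = -0.08
(4) = 0.04
(5) = -0.09
(6) = 0.02
(7) = 0.39
(8) = -0.22
(9) = -1.03
(10) = -1.37
(11) = -0.06
(12) = -0.01
(13) = -0.09
(14) = -0.01
(15) = 0.89
(16) = -1.15
(17) = -0.04
(18) = -0.00
(19) = -0.49
(20) = 0.82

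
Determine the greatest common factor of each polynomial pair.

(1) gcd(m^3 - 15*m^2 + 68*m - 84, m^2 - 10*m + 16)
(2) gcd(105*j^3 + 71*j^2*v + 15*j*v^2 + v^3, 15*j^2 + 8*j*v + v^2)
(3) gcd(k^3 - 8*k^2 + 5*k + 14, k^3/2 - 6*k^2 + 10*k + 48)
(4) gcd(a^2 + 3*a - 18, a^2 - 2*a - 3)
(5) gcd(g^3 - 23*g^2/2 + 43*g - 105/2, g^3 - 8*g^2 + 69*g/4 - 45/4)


(1) = gcd((m - 7)*(m - 6)*(m - 2), (m - 8)*(m - 2)) = m - 2
(2) = gcd((3*j + v)*(5*j + v)*(7*j + v), (3*j + v)*(5*j + v)) = 15*j^2 + 8*j*v + v^2
(3) = 1
(4) = gcd((a - 3)*(a + 6), (a - 3)*(a + 1)) = a - 3
(5) = g - 5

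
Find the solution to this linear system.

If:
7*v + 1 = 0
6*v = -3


Then:
No Solution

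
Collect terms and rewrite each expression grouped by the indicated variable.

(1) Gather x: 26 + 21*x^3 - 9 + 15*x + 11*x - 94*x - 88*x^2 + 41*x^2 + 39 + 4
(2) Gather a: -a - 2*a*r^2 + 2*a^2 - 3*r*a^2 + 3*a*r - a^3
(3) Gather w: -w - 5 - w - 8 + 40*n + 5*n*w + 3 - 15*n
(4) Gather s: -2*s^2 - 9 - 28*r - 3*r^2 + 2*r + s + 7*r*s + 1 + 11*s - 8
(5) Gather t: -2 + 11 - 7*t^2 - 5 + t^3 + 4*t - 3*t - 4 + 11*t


(1) = 21*x^3 - 47*x^2 - 68*x + 60
(2) = -a^3 + a^2*(2 - 3*r) + a*(-2*r^2 + 3*r - 1)
(3) = 25*n + w*(5*n - 2) - 10
(4) = -3*r^2 - 26*r - 2*s^2 + s*(7*r + 12) - 16
(5) = t^3 - 7*t^2 + 12*t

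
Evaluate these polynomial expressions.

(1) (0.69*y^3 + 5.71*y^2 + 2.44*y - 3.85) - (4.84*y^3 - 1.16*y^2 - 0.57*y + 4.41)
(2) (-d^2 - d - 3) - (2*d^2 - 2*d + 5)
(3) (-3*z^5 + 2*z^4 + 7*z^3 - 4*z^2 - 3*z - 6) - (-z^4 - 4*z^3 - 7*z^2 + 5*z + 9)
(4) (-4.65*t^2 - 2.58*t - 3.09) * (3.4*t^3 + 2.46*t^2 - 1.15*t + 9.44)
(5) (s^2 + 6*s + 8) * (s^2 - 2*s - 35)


(1) = -4.15*y^3 + 6.87*y^2 + 3.01*y - 8.26
(2) = -3*d^2 + d - 8
(3) = -3*z^5 + 3*z^4 + 11*z^3 + 3*z^2 - 8*z - 15
(4) = -15.81*t^5 - 20.211*t^4 - 11.5053*t^3 - 48.5304*t^2 - 20.8017*t - 29.1696
(5) = s^4 + 4*s^3 - 39*s^2 - 226*s - 280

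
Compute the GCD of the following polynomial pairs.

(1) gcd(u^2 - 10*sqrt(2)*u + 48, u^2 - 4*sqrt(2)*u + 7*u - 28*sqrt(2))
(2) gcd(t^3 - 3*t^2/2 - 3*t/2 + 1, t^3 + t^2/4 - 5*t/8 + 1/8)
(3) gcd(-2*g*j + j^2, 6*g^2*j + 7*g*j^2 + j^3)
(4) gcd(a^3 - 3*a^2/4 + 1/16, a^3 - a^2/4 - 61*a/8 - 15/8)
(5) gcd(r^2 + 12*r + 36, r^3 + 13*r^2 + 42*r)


(1) = u - 4*sqrt(2)
(2) = gcd((t - 2)*(t - 1/2)*(t + 1), (t - 1/2)*(t - 1/4)*(t + 1)) = t^2 + t/2 - 1/2
(3) = gcd(j*(-2*g + j), j*(g + j)*(6*g + j)) = j
(4) = gcd((a - 1/2)^2*(a + 1/4), (a - 3)*(a + 1/4)*(a + 5/2)) = a + 1/4
(5) = r + 6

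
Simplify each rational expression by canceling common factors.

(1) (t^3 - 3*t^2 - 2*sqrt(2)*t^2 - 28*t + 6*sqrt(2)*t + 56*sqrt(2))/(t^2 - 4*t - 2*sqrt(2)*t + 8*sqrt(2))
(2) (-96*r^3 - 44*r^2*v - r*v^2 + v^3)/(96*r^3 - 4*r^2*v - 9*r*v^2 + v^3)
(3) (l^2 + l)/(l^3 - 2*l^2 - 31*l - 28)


(1) = (t^2 - 3*t - 28)/(t - 4)
(2) = (-4*r - v)/(4*r - v)
(3) = l/(l^2 - 3*l - 28)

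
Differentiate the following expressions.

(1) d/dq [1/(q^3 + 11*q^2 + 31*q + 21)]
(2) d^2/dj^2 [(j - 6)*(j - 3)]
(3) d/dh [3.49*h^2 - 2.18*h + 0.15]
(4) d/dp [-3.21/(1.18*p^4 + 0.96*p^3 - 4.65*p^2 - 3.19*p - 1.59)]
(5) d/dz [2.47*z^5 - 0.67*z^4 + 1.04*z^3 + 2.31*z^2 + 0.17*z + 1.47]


(1) = (-3*q^2 - 22*q - 31)/(q^3 + 11*q^2 + 31*q + 21)^2
(2) = 2
(3) = 6.98*h - 2.18
(4) = (15.1512*p^3 + 9.2448*p^2 - 29.853*p - 10.2399)/(-1.18*p^4 - 0.96*p^3 + 4.65*p^2 + 3.19*p + 1.59)^2
(5) = 12.35*z^4 - 2.68*z^3 + 3.12*z^2 + 4.62*z + 0.17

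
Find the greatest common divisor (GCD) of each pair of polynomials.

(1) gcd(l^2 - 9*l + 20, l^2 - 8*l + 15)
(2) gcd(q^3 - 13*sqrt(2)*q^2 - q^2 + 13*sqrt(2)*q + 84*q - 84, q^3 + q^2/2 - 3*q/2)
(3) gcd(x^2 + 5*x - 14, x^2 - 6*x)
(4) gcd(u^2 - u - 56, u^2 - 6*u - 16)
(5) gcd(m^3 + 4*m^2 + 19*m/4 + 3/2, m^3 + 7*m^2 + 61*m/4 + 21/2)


(1) = l - 5
(2) = q - 1
(3) = gcd((x - 2)*(x + 7), x*(x - 6)) = 1
(4) = u - 8
(5) = m^2 + 7*m/2 + 3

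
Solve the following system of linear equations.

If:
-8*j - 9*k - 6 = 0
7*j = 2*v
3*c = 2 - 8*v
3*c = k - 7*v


Then:
c = -1250/141
j = 48/47
k = -74/47
v = 168/47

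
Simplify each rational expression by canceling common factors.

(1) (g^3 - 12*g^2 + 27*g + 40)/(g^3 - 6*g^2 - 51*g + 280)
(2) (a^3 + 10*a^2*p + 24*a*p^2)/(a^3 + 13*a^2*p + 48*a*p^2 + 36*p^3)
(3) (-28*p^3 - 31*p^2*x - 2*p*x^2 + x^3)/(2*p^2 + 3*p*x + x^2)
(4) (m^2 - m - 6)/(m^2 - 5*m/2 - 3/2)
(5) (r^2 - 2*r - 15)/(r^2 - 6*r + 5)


(1) = (g + 1)/(g + 7)
(2) = (a^2 + 4*a*p)/(a^2 + 7*a*p + 6*p^2)
(3) = (-28*p^2 - 3*p*x + x^2)/(2*p + x)
(4) = (2*m + 4)/(2*m + 1)
(5) = (r + 3)/(r - 1)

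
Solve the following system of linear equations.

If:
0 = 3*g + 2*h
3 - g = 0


Then:
g = 3
h = -9/2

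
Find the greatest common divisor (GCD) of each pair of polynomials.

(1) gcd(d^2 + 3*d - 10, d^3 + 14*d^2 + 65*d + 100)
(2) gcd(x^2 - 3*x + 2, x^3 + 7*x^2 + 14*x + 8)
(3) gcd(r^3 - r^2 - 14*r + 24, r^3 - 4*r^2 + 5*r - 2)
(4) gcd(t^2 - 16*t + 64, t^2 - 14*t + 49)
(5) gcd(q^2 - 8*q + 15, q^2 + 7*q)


(1) = gcd((d - 2)*(d + 5), (d + 4)*(d + 5)^2) = d + 5
(2) = 1
(3) = r - 2
(4) = gcd((t - 8)^2, (t - 7)^2) = 1
(5) = gcd((q - 5)*(q - 3), q*(q + 7)) = 1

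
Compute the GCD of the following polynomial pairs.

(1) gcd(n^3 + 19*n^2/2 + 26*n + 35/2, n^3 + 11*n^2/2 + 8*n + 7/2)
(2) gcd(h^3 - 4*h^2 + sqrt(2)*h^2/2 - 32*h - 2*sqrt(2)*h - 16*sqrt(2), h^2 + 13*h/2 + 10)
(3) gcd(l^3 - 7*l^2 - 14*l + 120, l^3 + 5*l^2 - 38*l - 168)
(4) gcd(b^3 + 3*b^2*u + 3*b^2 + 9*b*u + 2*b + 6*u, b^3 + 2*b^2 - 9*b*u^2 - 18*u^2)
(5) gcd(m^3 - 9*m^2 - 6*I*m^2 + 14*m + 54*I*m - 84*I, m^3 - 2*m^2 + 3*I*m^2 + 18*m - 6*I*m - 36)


(1) = gcd((n + 1)*(n + 7/2)*(n + 5), (n + 1)^2*(n + 7/2)) = n^2 + 9*n/2 + 7/2
(2) = h + 4
(3) = gcd((l - 6)*(l - 5)*(l + 4), (l - 6)*(l + 4)*(l + 7)) = l^2 - 2*l - 24
(4) = b^2 + 3*b*u + 2*b + 6*u
(5) = gcd((m - 7)*(m - 2)*(m - 6*I), (m - 2)*(m - 3*I)*(m + 6*I)) = m - 2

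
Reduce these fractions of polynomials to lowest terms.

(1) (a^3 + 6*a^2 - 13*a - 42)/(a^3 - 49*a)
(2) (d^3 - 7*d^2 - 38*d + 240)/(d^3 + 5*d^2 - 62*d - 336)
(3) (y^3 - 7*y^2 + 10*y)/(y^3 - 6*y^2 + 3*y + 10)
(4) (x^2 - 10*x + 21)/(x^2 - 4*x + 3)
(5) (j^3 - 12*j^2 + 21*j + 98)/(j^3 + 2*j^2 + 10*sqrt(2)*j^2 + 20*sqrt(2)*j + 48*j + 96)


(1) = (a^2 - a - 6)/(a^2 - 7*a)
(2) = (d - 5)/(d + 7)
(3) = y/(y + 1)
(4) = (x - 7)/(x - 1)
(5) = (j^2 - 14*j + 49)/(j^2 + 10*sqrt(2)*j + 48)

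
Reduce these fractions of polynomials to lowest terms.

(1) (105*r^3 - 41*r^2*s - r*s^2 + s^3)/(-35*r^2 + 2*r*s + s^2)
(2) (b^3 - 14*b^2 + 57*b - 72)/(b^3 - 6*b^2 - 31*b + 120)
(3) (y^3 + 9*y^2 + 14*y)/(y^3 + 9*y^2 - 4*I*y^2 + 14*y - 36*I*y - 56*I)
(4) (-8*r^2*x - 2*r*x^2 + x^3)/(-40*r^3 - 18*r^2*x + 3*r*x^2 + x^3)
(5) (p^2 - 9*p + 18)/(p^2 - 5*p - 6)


(1) = -3*r + s
(2) = (b - 3)/(b + 5)
(3) = y/(y - 4*I)
(4) = x/(5*r + x)
(5) = (p - 3)/(p + 1)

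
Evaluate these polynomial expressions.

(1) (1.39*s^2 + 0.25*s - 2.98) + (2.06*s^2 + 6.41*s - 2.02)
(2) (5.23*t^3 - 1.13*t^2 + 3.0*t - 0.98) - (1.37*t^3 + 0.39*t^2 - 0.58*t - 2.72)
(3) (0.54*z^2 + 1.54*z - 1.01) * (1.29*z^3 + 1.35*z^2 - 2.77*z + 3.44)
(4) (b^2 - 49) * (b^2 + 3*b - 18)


(1) = 3.45*s^2 + 6.66*s - 5.0
(2) = 3.86*t^3 - 1.52*t^2 + 3.58*t + 1.74
(3) = 0.6966*z^5 + 2.7156*z^4 - 0.7197*z^3 - 3.7717*z^2 + 8.0953*z - 3.4744
(4) = b^4 + 3*b^3 - 67*b^2 - 147*b + 882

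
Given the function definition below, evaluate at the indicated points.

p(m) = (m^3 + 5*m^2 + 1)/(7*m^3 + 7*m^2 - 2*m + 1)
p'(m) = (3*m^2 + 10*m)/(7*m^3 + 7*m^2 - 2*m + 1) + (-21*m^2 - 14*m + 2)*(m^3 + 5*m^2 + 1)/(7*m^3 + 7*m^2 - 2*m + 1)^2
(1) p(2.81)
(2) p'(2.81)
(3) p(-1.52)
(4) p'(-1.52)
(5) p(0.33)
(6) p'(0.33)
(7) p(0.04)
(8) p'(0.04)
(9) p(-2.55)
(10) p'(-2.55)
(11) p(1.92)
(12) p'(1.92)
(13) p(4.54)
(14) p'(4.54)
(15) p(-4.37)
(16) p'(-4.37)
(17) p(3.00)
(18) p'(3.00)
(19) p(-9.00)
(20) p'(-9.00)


(1) = 0.30
(2) = -0.05
(3) = -2.07
(4) = -10.06
(5) = 1.17
(6) = -1.55
(7) = 1.08
(8) = 2.07
(9) = -0.26
(10) = -0.31
(11) = 0.37
(12) = -0.10
(13) = 0.25
(14) = -0.02
(15) = -0.03
(16) = -0.05
(17) = 0.30
(18) = -0.04
(19) = 0.07
(20) = -0.01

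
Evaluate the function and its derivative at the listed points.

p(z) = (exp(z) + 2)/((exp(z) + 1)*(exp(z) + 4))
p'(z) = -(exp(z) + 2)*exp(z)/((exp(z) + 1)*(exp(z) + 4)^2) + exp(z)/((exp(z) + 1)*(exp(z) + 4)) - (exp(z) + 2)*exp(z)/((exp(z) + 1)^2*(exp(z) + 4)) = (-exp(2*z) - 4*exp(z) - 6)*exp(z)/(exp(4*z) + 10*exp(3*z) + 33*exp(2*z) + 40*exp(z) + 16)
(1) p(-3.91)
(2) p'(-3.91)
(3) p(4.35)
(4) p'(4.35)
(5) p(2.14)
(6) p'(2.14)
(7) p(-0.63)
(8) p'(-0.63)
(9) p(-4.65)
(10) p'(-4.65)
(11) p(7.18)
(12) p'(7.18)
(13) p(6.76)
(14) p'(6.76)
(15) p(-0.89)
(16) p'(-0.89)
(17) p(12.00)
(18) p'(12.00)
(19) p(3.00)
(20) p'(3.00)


(1) = 0.49
(2) = -0.01
(3) = 0.01
(4) = -0.01
(5) = 0.09
(6) = -0.07
(7) = 0.36
(8) = -0.09
(9) = 0.50
(10) = -0.00
(11) = 0.00
(12) = -0.00
(13) = 0.00
(14) = -0.00
(15) = 0.39
(16) = -0.08
(17) = 0.00
(18) = -0.00
(19) = 0.04
(20) = -0.04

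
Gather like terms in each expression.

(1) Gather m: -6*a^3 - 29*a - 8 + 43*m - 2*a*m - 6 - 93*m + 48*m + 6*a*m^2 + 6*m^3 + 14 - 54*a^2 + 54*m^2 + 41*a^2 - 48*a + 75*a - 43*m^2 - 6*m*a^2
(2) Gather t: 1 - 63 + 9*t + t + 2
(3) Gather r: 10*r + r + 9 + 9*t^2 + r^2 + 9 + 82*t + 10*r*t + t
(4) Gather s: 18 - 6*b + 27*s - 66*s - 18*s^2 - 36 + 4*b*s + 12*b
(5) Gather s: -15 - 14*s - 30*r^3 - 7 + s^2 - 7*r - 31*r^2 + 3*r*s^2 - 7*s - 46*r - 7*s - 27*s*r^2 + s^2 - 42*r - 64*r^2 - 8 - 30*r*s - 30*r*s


(1) = -6*a^3 - 13*a^2 - 2*a + 6*m^3 + m^2*(6*a + 11) + m*(-6*a^2 - 2*a - 2)
(2) = 10*t - 60
(3) = r^2 + r*(10*t + 11) + 9*t^2 + 83*t + 18
(4) = 6*b - 18*s^2 + s*(4*b - 39) - 18
(5) = -30*r^3 - 95*r^2 - 95*r + s^2*(3*r + 2) + s*(-27*r^2 - 60*r - 28) - 30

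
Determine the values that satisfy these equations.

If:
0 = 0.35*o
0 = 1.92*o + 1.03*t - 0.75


Then:
o = 0.00
t = 0.73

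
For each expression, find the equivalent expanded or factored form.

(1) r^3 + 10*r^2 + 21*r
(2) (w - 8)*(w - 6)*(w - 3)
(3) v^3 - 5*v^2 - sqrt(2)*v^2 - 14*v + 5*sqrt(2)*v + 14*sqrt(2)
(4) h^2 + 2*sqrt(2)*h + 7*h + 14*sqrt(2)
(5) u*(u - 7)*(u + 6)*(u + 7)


(1) = r*(r + 3)*(r + 7)
(2) = w^3 - 17*w^2 + 90*w - 144
(3) = (v - 7)*(v + 2)*(v - sqrt(2))
(4) = (h + 7)*(h + 2*sqrt(2))
(5) = u^4 + 6*u^3 - 49*u^2 - 294*u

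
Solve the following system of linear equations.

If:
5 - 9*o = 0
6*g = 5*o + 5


Then:
g = 35/27
o = 5/9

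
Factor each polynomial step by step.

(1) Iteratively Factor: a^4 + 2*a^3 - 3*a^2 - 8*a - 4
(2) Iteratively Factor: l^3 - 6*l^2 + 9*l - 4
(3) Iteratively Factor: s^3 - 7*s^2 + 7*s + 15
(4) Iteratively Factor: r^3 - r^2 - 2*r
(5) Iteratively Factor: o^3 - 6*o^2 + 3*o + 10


(1) = (a + 2)*(a^3 - 3*a - 2) = (a + 1)*(a + 2)*(a^2 - a - 2) = (a + 1)^2*(a + 2)*(a - 2)
(2) = (l - 1)*(l^2 - 5*l + 4) = (l - 1)^2*(l - 4)
(3) = (s - 5)*(s^2 - 2*s - 3) = (s - 5)*(s - 3)*(s + 1)
(4) = (r)*(r^2 - r - 2) = r*(r + 1)*(r - 2)
(5) = (o + 1)*(o^2 - 7*o + 10) = (o - 2)*(o + 1)*(o - 5)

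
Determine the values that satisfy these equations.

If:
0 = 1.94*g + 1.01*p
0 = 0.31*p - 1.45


Then:
g = -2.44
p = 4.68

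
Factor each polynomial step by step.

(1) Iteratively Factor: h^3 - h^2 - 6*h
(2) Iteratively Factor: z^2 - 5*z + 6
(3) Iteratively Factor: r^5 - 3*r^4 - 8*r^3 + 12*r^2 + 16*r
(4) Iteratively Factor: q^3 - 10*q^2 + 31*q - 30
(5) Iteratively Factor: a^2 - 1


(1) = (h - 3)*(h^2 + 2*h) = (h - 3)*(h + 2)*(h)
(2) = (z - 3)*(z - 2)
(3) = (r + 1)*(r^4 - 4*r^3 - 4*r^2 + 16*r) = r*(r + 1)*(r^3 - 4*r^2 - 4*r + 16) = r*(r - 2)*(r + 1)*(r^2 - 2*r - 8) = r*(r - 4)*(r - 2)*(r + 1)*(r + 2)
(4) = (q - 3)*(q^2 - 7*q + 10) = (q - 5)*(q - 3)*(q - 2)
(5) = (a - 1)*(a + 1)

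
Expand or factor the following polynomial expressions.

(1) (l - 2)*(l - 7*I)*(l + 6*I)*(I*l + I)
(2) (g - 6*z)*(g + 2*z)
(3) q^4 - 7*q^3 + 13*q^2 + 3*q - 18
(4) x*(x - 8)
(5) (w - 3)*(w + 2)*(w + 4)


(1) = I*l^4 + l^3 - I*l^3 - l^2 + 40*I*l^2 - 2*l - 42*I*l - 84*I
(2) = g^2 - 4*g*z - 12*z^2
(3) = (q - 3)^2*(q - 2)*(q + 1)
(4) = x^2 - 8*x
(5) = w^3 + 3*w^2 - 10*w - 24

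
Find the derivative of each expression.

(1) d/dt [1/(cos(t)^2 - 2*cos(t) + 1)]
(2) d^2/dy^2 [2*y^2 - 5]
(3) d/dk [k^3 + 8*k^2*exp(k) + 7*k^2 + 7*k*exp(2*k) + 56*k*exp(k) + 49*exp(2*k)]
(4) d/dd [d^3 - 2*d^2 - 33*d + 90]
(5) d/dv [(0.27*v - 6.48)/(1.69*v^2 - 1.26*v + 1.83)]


(1) = 2*sin(t)/(cos(t) - 1)^3
(2) = 4
(3) = 8*k^2*exp(k) + 3*k^2 + 14*k*exp(2*k) + 72*k*exp(k) + 14*k + 105*exp(2*k) + 56*exp(k)
(4) = 3*d^2 - 4*d - 33
(5) = (-0.4563*v^2 + 21.9024*v - 7.6707)/(2.8561*v^4 - 4.2588*v^3 + 7.773*v^2 - 4.6116*v + 3.3489)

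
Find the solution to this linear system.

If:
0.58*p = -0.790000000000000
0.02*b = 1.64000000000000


Then:
b = 82.00
p = -1.36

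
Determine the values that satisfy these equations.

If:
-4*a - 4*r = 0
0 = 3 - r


Then:
a = -3
r = 3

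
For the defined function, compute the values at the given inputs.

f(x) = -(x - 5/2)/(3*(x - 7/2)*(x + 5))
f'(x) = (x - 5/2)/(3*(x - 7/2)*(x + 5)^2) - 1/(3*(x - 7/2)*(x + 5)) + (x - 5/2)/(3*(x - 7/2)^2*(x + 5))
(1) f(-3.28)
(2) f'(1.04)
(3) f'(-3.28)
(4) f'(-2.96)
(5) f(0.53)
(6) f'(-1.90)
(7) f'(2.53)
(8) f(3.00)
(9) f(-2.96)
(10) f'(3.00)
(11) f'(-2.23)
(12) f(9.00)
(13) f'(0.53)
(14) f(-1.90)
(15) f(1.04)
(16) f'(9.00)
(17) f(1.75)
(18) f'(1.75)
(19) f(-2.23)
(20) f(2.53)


(1) = -0.17
(2) = 0.01
(3) = 0.10
(4) = 0.07
(5) = -0.04
(6) = 0.03
(7) = 0.05
(8) = 0.04
(9) = -0.14
(10) = 0.16
(11) = 0.04
(12) = -0.03
(13) = 0.01
(14) = -0.09
(15) = -0.03
(16) = 0.00
(17) = -0.02
(18) = 0.02
(19) = -0.10
(20) = 0.00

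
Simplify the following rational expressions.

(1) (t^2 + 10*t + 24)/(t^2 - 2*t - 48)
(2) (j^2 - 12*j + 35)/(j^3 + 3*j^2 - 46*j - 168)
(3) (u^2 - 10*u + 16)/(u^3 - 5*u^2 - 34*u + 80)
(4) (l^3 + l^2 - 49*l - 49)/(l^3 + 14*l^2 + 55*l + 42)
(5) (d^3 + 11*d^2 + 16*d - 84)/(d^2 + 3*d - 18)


(1) = (t + 4)/(t - 8)
(2) = (j - 5)/(j^2 + 10*j + 24)
(3) = 1/(u + 5)
(4) = (l - 7)/(l + 6)
(5) = (d^2 + 5*d - 14)/(d - 3)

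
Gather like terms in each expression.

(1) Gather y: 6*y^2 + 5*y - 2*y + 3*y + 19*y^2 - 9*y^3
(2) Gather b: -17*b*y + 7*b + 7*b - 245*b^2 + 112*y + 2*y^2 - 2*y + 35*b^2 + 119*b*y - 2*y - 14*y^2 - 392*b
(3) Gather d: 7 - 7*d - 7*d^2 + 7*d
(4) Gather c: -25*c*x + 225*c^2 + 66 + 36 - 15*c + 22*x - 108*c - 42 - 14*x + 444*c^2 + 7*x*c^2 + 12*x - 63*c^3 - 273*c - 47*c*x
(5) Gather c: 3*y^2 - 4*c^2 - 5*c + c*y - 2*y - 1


(1) = -9*y^3 + 25*y^2 + 6*y
(2) = -210*b^2 + b*(102*y - 378) - 12*y^2 + 108*y
(3) = 7 - 7*d^2
(4) = -63*c^3 + c^2*(7*x + 669) + c*(-72*x - 396) + 20*x + 60
(5) = -4*c^2 + c*(y - 5) + 3*y^2 - 2*y - 1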